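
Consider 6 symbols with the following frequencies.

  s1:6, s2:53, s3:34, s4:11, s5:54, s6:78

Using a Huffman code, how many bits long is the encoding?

540

Merge the two smallest weights repeatedly:
s1(6) + s4(11) → 17
17 + s3(34) → 51
51 + s2(53) → 104
s5(54) + s6(78) → 132
104 + 132 → 236
The encoded length is the sum of every internal node's weight: 17 + 51 + 104 + 132 + 236 = 540 bits.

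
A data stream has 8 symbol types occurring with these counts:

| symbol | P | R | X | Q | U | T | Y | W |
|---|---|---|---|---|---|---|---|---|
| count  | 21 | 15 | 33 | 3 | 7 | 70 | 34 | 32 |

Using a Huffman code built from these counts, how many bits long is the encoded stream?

576

Build the Huffman tree bottom-up:
combine Q(3), U(7) → 10
combine 10, R(15) → 25
combine P(21), 25 → 46
combine W(32), X(33) → 65
combine Y(34), 46 → 80
combine 65, T(70) → 135
combine 80, 135 → 215
The encoded length is the sum of every internal node's weight: 10 + 25 + 46 + 65 + 80 + 135 + 215 = 576 bits.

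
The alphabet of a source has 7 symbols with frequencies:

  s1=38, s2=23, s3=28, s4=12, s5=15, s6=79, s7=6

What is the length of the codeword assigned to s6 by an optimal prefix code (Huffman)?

1

Repeatedly merge the two smallest:
s7(6) + s4(12) → 18
s5(15) + 18 → 33
s2(23) + s3(28) → 51
33 + s1(38) → 71
51 + 71 → 122
s6(79) + 122 → 201
s6 is a child of the root — depth 1, so its codeword is a single bit.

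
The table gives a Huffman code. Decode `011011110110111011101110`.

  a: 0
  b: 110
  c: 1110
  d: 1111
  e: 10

abdabccc

Read left to right; each codeword is recognised as soon as it completes (prefix code):
  0→a | 110→b | 1111→d | 0→a | 110→b | 1110→c | 1110→c | 1110→c
Decoded message: abdabccc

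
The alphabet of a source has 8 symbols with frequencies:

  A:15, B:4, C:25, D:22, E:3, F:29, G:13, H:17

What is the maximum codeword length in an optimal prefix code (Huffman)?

Merge the two lowest-weight nodes at each step:
merge E(3) and B(4): 7
merge 7 and G(13): 20
merge A(15) and H(17): 32
merge 20 and D(22): 42
merge C(25) and F(29): 54
merge 32 and 42: 74
merge 54 and 74: 128
Maximum depth reached is 5.

5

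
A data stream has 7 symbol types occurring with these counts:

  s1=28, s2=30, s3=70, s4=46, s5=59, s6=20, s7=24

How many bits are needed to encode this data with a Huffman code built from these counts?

Merge the two smallest weights repeatedly:
combine s6(20), s7(24) → 44
combine s1(28), s2(30) → 58
combine 44, s4(46) → 90
combine 58, s5(59) → 117
combine s3(70), 90 → 160
combine 117, 160 → 277
Each symbol's bit-cost is frequency × depth; summing gives 746 bits (equivalently 44 + 58 + 90 + 117 + 160 + 277).

746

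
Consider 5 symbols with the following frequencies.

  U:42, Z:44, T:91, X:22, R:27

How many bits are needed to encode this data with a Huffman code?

Merge the two smallest weights repeatedly:
X(22) + R(27) → 49
U(42) + Z(44) → 86
49 + 86 → 135
T(91) + 135 → 226
The encoded length is the sum of every internal node's weight: 49 + 86 + 135 + 226 = 496 bits.

496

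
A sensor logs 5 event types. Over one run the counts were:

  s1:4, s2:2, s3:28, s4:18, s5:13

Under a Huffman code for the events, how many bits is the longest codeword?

4

Merge the two lowest-weight nodes at each step:
merge s2(2) and s1(4): 6
merge 6 and s5(13): 19
merge s4(18) and 19: 37
merge s3(28) and 37: 65
The first pair merged (s2, s1) ends up deepest, at depth 4.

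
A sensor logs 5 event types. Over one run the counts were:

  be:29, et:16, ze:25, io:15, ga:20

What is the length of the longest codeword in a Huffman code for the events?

3

Merge the two lowest-weight nodes at each step:
merge io(15) and et(16): 31
merge ga(20) and ze(25): 45
merge be(29) and 31: 60
merge 45 and 60: 105
Maximum depth reached is 3.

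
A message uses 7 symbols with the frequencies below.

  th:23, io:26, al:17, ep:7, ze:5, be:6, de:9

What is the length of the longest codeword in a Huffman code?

Merge the two lowest-weight nodes at each step:
combine ze(5), be(6) → 11
combine ep(7), de(9) → 16
combine 11, 16 → 27
combine al(17), th(23) → 40
combine io(26), 27 → 53
combine 40, 53 → 93
Maximum depth reached is 4.

4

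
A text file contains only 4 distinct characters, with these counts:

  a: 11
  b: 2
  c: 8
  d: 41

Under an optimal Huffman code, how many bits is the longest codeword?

3

Merge the two lowest-weight nodes at each step:
merge b(2) and c(8): 10
merge 10 and a(11): 21
merge 21 and d(41): 62
Maximum depth reached is 3.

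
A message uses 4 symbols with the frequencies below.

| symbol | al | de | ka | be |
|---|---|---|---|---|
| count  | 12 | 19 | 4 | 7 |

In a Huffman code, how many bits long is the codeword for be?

3

Huffman merges, smallest pair first:
combine ka(4), be(7) → 11
combine 11, al(12) → 23
combine de(19), 23 → 42
be sits 3 levels below the root, so its codeword is 3 bits.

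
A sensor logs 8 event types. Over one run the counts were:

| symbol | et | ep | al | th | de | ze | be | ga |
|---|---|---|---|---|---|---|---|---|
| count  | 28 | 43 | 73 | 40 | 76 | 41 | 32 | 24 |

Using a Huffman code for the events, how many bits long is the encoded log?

1046

Build the Huffman tree bottom-up:
combine ga(24), et(28) → 52
combine be(32), th(40) → 72
combine ze(41), ep(43) → 84
combine 52, 72 → 124
combine al(73), de(76) → 149
combine 84, 124 → 208
combine 149, 208 → 357
The encoded length is the sum of every internal node's weight: 52 + 72 + 84 + 124 + 149 + 208 + 357 = 1046 bits.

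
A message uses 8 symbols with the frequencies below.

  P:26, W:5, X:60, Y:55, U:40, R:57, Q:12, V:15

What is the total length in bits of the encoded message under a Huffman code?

742

Greedily combine the two least-frequent nodes:
W(5) + Q(12) → 17
V(15) + 17 → 32
P(26) + 32 → 58
U(40) + Y(55) → 95
R(57) + 58 → 115
X(60) + 95 → 155
115 + 155 → 270
The encoded length is the sum of every internal node's weight: 17 + 32 + 58 + 95 + 115 + 155 + 270 = 742 bits.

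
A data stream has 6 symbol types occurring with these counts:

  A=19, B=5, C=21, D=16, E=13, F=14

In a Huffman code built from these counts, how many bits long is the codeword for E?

Repeatedly merge the two smallest:
merge B(5) and E(13): 18
merge F(14) and D(16): 30
merge 18 and A(19): 37
merge C(21) and 30: 51
merge 37 and 51: 88
The subtree containing E is merged 3 times, so code length = 3.

3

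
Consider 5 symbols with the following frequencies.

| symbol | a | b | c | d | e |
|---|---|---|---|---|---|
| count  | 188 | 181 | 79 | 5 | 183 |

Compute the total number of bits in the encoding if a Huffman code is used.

1356

Build the Huffman tree bottom-up:
merge d(5) and c(79): 84
merge 84 and b(181): 265
merge e(183) and a(188): 371
merge 265 and 371: 636
Total encoded bits = sum of merged weights = 84 + 265 + 371 + 636 = 1356.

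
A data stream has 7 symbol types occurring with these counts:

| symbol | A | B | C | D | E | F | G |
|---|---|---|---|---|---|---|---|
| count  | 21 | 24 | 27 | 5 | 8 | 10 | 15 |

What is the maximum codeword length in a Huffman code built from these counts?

Merge the two lowest-weight nodes at each step:
combine D(5), E(8) → 13
combine F(10), 13 → 23
combine G(15), A(21) → 36
combine 23, B(24) → 47
combine C(27), 36 → 63
combine 47, 63 → 110
The rarest symbols sit at the bottom; the longest codeword is 4 bits.

4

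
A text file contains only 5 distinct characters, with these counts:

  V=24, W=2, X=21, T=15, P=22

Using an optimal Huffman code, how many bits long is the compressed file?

Greedily combine the two least-frequent nodes:
W(2) + T(15) → 17
17 + X(21) → 38
P(22) + V(24) → 46
38 + 46 → 84
The encoded length is the sum of every internal node's weight: 17 + 38 + 46 + 84 = 185 bits.

185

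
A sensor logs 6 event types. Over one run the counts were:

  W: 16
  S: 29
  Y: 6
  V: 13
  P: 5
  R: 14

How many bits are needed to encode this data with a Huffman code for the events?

201

Merge the two smallest weights repeatedly:
combine P(5), Y(6) → 11
combine 11, V(13) → 24
combine R(14), W(16) → 30
combine 24, S(29) → 53
combine 30, 53 → 83
Each symbol's bit-cost is frequency × depth; summing gives 201 bits (equivalently 11 + 24 + 30 + 53 + 83).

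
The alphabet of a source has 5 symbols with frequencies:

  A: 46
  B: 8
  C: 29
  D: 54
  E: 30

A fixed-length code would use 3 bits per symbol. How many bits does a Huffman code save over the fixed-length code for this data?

Fixed-length: 3 bits × 167 symbols = 501 bits.
Huffman merges:
merge B(8) and C(29): 37
merge E(30) and 37: 67
merge A(46) and D(54): 100
merge 67 and 100: 167
Huffman total = 37 + 67 + 100 + 167 = 371 bits.
Saving = 501 − 371 = 130 bits.

130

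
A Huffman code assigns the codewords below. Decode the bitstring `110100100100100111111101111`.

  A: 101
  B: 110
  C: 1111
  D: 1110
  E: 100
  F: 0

BEEEECDC

Read left to right; each codeword is recognised as soon as it completes (prefix code):
  110→B | 100→E | 100→E | 100→E | 100→E | 1111→C | 1110→D | 1111→C
Decoded message: BEEEECDC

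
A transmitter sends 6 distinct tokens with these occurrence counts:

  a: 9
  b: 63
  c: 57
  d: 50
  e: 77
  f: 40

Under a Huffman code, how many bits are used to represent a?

Huffman merges, smallest pair first:
combine a(9), f(40) → 49
combine 49, d(50) → 99
combine c(57), b(63) → 120
combine e(77), 99 → 176
combine 120, 176 → 296
The subtree containing a is merged 4 times, so code length = 4.

4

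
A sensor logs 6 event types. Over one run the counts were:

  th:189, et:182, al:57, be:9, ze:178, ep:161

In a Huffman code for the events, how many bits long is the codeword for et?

Build the tree from the bottom:
merge be(9) and al(57): 66
merge 66 and ep(161): 227
merge ze(178) and et(182): 360
merge th(189) and 227: 416
merge 360 and 416: 776
et sits 2 levels below the root, so its codeword is 2 bits.

2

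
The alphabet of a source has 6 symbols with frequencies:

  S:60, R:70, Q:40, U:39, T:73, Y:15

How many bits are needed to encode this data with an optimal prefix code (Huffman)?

742

Greedily combine the two least-frequent nodes:
Y(15) + U(39) → 54
Q(40) + 54 → 94
S(60) + R(70) → 130
T(73) + 94 → 167
130 + 167 → 297
Each symbol's bit-cost is frequency × depth; summing gives 742 bits (equivalently 54 + 94 + 130 + 167 + 297).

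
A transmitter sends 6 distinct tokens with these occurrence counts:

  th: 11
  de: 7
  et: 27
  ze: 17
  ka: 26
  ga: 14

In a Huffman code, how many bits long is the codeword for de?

3

Repeatedly merge the two smallest:
merge de(7) and th(11): 18
merge ga(14) and ze(17): 31
merge 18 and ka(26): 44
merge et(27) and 31: 58
merge 44 and 58: 102
de sits 3 levels below the root, so its codeword is 3 bits.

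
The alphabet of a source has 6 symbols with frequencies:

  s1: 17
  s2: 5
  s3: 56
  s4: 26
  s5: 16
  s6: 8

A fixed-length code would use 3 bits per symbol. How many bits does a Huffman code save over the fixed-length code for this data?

Fixed-length: 3 bits × 128 symbols = 384 bits.
Huffman merges:
merge s2(5) and s6(8): 13
merge 13 and s5(16): 29
merge s1(17) and s4(26): 43
merge 29 and 43: 72
merge s3(56) and 72: 128
Huffman total = 13 + 29 + 43 + 72 + 128 = 285 bits.
Saving = 384 − 285 = 99 bits.

99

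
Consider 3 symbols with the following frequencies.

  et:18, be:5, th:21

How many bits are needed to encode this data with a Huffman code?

Greedily combine the two least-frequent nodes:
be(5) + et(18) → 23
th(21) + 23 → 44
Total encoded bits = sum of merged weights = 23 + 44 = 67.

67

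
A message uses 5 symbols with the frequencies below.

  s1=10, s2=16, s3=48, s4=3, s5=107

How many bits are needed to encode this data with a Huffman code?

303

Merge the two smallest weights repeatedly:
merge s4(3) and s1(10): 13
merge 13 and s2(16): 29
merge 29 and s3(48): 77
merge 77 and s5(107): 184
The encoded length is the sum of every internal node's weight: 13 + 29 + 77 + 184 = 303 bits.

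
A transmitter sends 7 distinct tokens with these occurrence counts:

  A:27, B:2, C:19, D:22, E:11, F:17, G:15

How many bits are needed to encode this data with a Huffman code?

Merge the two smallest weights repeatedly:
B(2) + E(11) → 13
13 + G(15) → 28
F(17) + C(19) → 36
D(22) + A(27) → 49
28 + 36 → 64
49 + 64 → 113
The encoded length is the sum of every internal node's weight: 13 + 28 + 36 + 49 + 64 + 113 = 303 bits.

303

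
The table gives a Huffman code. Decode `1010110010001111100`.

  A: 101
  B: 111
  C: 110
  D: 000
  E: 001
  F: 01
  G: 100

AFGGFBG

Read left to right; each codeword is recognised as soon as it completes (prefix code):
  101→A | 01→F | 100→G | 100→G | 01→F | 111→B | 100→G
Decoded message: AFGGFBG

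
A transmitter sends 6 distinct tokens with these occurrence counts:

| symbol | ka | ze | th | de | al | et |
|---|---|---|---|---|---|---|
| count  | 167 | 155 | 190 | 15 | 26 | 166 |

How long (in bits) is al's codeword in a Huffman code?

4

Repeatedly merge the two smallest:
combine de(15), al(26) → 41
combine 41, ze(155) → 196
combine et(166), ka(167) → 333
combine th(190), 196 → 386
combine 333, 386 → 719
The subtree containing al is merged 4 times, so code length = 4.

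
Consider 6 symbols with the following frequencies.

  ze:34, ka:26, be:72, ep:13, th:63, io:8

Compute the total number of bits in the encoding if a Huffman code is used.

Build the Huffman tree bottom-up:
combine io(8), ep(13) → 21
combine 21, ka(26) → 47
combine ze(34), 47 → 81
combine th(63), be(72) → 135
combine 81, 135 → 216
The encoded length is the sum of every internal node's weight: 21 + 47 + 81 + 135 + 216 = 500 bits.

500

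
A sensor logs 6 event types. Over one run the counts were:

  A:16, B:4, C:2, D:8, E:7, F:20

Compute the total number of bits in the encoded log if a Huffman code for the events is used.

133

Build the Huffman tree bottom-up:
C(2) + B(4) → 6
6 + E(7) → 13
D(8) + 13 → 21
A(16) + F(20) → 36
21 + 36 → 57
Each symbol's bit-cost is frequency × depth; summing gives 133 bits (equivalently 6 + 13 + 21 + 36 + 57).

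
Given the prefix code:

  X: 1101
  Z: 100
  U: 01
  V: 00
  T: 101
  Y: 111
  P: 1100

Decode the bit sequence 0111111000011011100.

UYPVXP

Read left to right; each codeword is recognised as soon as it completes (prefix code):
  01→U | 111→Y | 1100→P | 00→V | 1101→X | 1100→P
Decoded message: UYPVXP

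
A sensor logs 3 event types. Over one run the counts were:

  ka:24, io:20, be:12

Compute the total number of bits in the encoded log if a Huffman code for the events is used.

88

Greedily combine the two least-frequent nodes:
merge be(12) and io(20): 32
merge ka(24) and 32: 56
The encoded length is the sum of every internal node's weight: 32 + 56 = 88 bits.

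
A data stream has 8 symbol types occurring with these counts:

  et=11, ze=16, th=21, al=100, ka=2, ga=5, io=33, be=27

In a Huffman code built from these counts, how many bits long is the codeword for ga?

6

Build the tree from the bottom:
ka(2) + ga(5) → 7
7 + et(11) → 18
ze(16) + 18 → 34
th(21) + be(27) → 48
io(33) + 34 → 67
48 + 67 → 115
al(100) + 115 → 215
The subtree containing ga is merged 6 times, so code length = 6.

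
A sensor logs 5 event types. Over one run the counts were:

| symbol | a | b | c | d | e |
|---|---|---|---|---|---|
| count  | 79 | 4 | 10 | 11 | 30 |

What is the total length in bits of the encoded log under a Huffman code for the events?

228

Build the Huffman tree bottom-up:
combine b(4), c(10) → 14
combine d(11), 14 → 25
combine 25, e(30) → 55
combine 55, a(79) → 134
Total encoded bits = sum of merged weights = 14 + 25 + 55 + 134 = 228.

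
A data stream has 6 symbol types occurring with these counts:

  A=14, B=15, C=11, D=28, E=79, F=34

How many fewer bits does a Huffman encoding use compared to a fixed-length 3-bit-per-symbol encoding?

133

Fixed-length: 3 bits × 181 symbols = 543 bits.
Huffman merges:
combine C(11), A(14) → 25
combine B(15), 25 → 40
combine D(28), F(34) → 62
combine 40, 62 → 102
combine E(79), 102 → 181
Huffman total = 25 + 40 + 62 + 102 + 181 = 410 bits.
Saving = 543 − 410 = 133 bits.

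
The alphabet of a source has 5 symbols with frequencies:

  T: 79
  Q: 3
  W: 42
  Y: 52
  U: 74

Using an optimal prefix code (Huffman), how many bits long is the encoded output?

Merge the two smallest weights repeatedly:
Q(3) + W(42) → 45
45 + Y(52) → 97
U(74) + T(79) → 153
97 + 153 → 250
Total encoded bits = sum of merged weights = 45 + 97 + 153 + 250 = 545.

545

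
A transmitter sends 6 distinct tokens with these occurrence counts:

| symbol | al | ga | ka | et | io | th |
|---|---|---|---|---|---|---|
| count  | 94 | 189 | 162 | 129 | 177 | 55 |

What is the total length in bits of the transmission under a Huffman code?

Merge the two smallest weights repeatedly:
th(55) + al(94) → 149
et(129) + 149 → 278
ka(162) + io(177) → 339
ga(189) + 278 → 467
339 + 467 → 806
The encoded length is the sum of every internal node's weight: 149 + 278 + 339 + 467 + 806 = 2039 bits.

2039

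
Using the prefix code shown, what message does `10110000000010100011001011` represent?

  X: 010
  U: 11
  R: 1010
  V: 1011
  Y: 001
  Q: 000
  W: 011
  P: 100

VQQYXYPV

Read left to right; each codeword is recognised as soon as it completes (prefix code):
  1011→V | 000→Q | 000→Q | 001→Y | 010→X | 001→Y | 100→P | 1011→V
Decoded message: VQQYXYPV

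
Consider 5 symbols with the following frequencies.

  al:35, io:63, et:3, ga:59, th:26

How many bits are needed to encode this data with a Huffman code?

Merge the two smallest weights repeatedly:
merge et(3) and th(26): 29
merge 29 and al(35): 64
merge ga(59) and io(63): 122
merge 64 and 122: 186
Each symbol's bit-cost is frequency × depth; summing gives 401 bits (equivalently 29 + 64 + 122 + 186).

401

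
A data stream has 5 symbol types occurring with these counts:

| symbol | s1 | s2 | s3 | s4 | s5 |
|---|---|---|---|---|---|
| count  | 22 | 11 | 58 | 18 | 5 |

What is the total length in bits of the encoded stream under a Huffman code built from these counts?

Greedily combine the two least-frequent nodes:
s5(5) + s2(11) → 16
16 + s4(18) → 34
s1(22) + 34 → 56
56 + s3(58) → 114
Each symbol's bit-cost is frequency × depth; summing gives 220 bits (equivalently 16 + 34 + 56 + 114).

220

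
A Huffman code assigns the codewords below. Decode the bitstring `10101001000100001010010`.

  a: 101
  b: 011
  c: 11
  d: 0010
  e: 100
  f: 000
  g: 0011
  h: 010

Read left to right; each codeword is recognised as soon as it completes (prefix code):
  101→a | 010→h | 010→h | 0010→d | 000→f | 101→a | 0010→d
Decoded message: ahhdfad

ahhdfad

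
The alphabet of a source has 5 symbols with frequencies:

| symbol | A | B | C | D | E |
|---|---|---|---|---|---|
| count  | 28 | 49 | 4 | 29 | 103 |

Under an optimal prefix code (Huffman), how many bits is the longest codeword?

4

Merge the two lowest-weight nodes at each step:
combine C(4), A(28) → 32
combine D(29), 32 → 61
combine B(49), 61 → 110
combine E(103), 110 → 213
The first pair merged (C, A) ends up deepest, at depth 4.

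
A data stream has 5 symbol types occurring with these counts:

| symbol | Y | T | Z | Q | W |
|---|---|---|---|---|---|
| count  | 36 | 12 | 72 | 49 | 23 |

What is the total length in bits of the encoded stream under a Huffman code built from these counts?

418

Merge the two smallest weights repeatedly:
combine T(12), W(23) → 35
combine 35, Y(36) → 71
combine Q(49), 71 → 120
combine Z(72), 120 → 192
The encoded length is the sum of every internal node's weight: 35 + 71 + 120 + 192 = 418 bits.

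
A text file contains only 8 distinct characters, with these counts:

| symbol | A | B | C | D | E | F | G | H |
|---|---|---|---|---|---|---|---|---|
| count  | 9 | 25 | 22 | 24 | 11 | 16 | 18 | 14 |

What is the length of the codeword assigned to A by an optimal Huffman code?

4

Build the tree from the bottom:
A(9) + E(11) → 20
H(14) + F(16) → 30
G(18) + 20 → 38
C(22) + D(24) → 46
B(25) + 30 → 55
38 + 46 → 84
55 + 84 → 139
The subtree containing A is merged 4 times, so code length = 4.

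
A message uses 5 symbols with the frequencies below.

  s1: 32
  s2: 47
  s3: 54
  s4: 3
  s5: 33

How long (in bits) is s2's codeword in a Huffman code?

2

Repeatedly merge the two smallest:
combine s4(3), s1(32) → 35
combine s5(33), 35 → 68
combine s2(47), s3(54) → 101
combine 68, 101 → 169
s2 sits 2 levels below the root, so its codeword is 2 bits.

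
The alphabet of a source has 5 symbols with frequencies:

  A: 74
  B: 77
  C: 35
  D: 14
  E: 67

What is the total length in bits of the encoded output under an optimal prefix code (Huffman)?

Greedily combine the two least-frequent nodes:
merge D(14) and C(35): 49
merge 49 and E(67): 116
merge A(74) and B(77): 151
merge 116 and 151: 267
Total encoded bits = sum of merged weights = 49 + 116 + 151 + 267 = 583.

583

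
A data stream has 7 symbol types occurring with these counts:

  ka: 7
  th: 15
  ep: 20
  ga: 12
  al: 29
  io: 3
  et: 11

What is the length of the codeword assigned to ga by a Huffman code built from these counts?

3

Huffman merges, smallest pair first:
merge io(3) and ka(7): 10
merge 10 and et(11): 21
merge ga(12) and th(15): 27
merge ep(20) and 21: 41
merge 27 and al(29): 56
merge 41 and 56: 97
The subtree containing ga is merged 3 times, so code length = 3.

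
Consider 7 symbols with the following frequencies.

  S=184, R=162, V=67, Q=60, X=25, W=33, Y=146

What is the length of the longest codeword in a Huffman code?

5

Merge the two lowest-weight nodes at each step:
merge X(25) and W(33): 58
merge 58 and Q(60): 118
merge V(67) and 118: 185
merge Y(146) and R(162): 308
merge S(184) and 185: 369
merge 308 and 369: 677
The rarest symbols sit at the bottom; the longest codeword is 5 bits.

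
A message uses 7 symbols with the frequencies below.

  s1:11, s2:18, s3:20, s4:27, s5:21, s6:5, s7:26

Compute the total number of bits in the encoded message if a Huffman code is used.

347

Greedily combine the two least-frequent nodes:
merge s6(5) and s1(11): 16
merge 16 and s2(18): 34
merge s3(20) and s5(21): 41
merge s7(26) and s4(27): 53
merge 34 and 41: 75
merge 53 and 75: 128
Total encoded bits = sum of merged weights = 16 + 34 + 41 + 53 + 75 + 128 = 347.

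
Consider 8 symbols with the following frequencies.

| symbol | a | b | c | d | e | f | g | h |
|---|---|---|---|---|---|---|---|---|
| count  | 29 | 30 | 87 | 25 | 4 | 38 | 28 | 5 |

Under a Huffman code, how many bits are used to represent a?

Build the tree from the bottom:
combine e(4), h(5) → 9
combine 9, d(25) → 34
combine g(28), a(29) → 57
combine b(30), 34 → 64
combine f(38), 57 → 95
combine 64, c(87) → 151
combine 95, 151 → 246
The subtree containing a is merged 3 times, so code length = 3.

3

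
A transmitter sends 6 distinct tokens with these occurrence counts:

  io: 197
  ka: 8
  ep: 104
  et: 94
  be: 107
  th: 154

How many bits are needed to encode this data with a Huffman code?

Merge the two smallest weights repeatedly:
merge ka(8) and et(94): 102
merge 102 and ep(104): 206
merge be(107) and th(154): 261
merge io(197) and 206: 403
merge 261 and 403: 664
Total encoded bits = sum of merged weights = 102 + 206 + 261 + 403 + 664 = 1636.

1636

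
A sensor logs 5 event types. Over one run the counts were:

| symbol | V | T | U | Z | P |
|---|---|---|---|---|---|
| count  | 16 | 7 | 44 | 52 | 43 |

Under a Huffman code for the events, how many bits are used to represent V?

Repeatedly merge the two smallest:
T(7) + V(16) → 23
23 + P(43) → 66
U(44) + Z(52) → 96
66 + 96 → 162
V sits 3 levels below the root, so its codeword is 3 bits.

3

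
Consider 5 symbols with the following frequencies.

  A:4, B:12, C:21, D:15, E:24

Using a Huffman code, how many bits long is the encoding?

Build the Huffman tree bottom-up:
merge A(4) and B(12): 16
merge D(15) and 16: 31
merge C(21) and E(24): 45
merge 31 and 45: 76
Total encoded bits = sum of merged weights = 16 + 31 + 45 + 76 = 168.

168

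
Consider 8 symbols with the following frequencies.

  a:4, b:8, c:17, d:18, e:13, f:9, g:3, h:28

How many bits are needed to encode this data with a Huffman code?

Greedily combine the two least-frequent nodes:
g(3) + a(4) → 7
7 + b(8) → 15
f(9) + e(13) → 22
15 + c(17) → 32
d(18) + 22 → 40
h(28) + 32 → 60
40 + 60 → 100
Each symbol's bit-cost is frequency × depth; summing gives 276 bits (equivalently 7 + 15 + 22 + 32 + 40 + 60 + 100).

276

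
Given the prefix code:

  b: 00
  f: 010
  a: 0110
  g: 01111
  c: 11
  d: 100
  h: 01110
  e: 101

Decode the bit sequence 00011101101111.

bhcg

Read left to right; each codeword is recognised as soon as it completes (prefix code):
  00→b | 01110→h | 11→c | 01111→g
Decoded message: bhcg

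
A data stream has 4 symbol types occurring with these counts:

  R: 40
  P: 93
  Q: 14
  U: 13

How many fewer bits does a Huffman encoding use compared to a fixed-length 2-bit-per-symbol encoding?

Fixed-length: 2 bits × 160 symbols = 320 bits.
Huffman merges:
merge U(13) and Q(14): 27
merge 27 and R(40): 67
merge 67 and P(93): 160
Huffman total = 27 + 67 + 160 = 254 bits.
Saving = 320 − 254 = 66 bits.

66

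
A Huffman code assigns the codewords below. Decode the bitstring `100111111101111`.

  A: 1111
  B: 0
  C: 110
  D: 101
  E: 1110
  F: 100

Read left to right; each codeword is recognised as soon as it completes (prefix code):
  100→F | 1111→A | 1110→E | 1111→A
Decoded message: FAEA

FAEA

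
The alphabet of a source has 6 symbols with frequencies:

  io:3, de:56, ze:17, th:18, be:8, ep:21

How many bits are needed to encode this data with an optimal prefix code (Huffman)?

Greedily combine the two least-frequent nodes:
merge io(3) and be(8): 11
merge 11 and ze(17): 28
merge th(18) and ep(21): 39
merge 28 and 39: 67
merge de(56) and 67: 123
Total encoded bits = sum of merged weights = 11 + 28 + 39 + 67 + 123 = 268.

268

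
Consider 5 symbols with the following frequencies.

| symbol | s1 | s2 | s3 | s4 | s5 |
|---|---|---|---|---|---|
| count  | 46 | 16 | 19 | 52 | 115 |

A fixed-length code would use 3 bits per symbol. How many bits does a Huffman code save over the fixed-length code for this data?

247

Fixed-length: 3 bits × 248 symbols = 744 bits.
Huffman merges:
merge s2(16) and s3(19): 35
merge 35 and s1(46): 81
merge s4(52) and 81: 133
merge s5(115) and 133: 248
Huffman total = 35 + 81 + 133 + 248 = 497 bits.
Saving = 744 − 497 = 247 bits.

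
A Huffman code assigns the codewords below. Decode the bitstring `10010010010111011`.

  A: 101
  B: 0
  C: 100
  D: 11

Read left to right; each codeword is recognised as soon as it completes (prefix code):
  100→C | 100→C | 100→C | 101→A | 11→D | 0→B | 11→D
Decoded message: CCCADBD

CCCADBD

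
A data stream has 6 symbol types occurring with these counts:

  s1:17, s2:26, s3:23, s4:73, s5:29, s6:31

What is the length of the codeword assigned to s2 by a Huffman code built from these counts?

3

Build the tree from the bottom:
s1(17) + s3(23) → 40
s2(26) + s5(29) → 55
s6(31) + 40 → 71
55 + 71 → 126
s4(73) + 126 → 199
s2 sits 3 levels below the root, so its codeword is 3 bits.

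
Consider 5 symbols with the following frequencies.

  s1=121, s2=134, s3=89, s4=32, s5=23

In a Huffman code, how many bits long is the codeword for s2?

Build the tree from the bottom:
s5(23) + s4(32) → 55
55 + s3(89) → 144
s1(121) + s2(134) → 255
144 + 255 → 399
s2's leaf is at depth 2, giving a 2-bit codeword.

2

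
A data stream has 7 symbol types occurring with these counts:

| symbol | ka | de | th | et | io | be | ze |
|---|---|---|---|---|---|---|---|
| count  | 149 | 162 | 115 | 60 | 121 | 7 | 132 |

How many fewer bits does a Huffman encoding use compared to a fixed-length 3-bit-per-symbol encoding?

Fixed-length: 3 bits × 746 symbols = 2238 bits.
Huffman merges:
merge be(7) and et(60): 67
merge 67 and th(115): 182
merge io(121) and ze(132): 253
merge ka(149) and de(162): 311
merge 182 and 253: 435
merge 311 and 435: 746
Huffman total = 67 + 182 + 253 + 311 + 435 + 746 = 1994 bits.
Saving = 2238 − 1994 = 244 bits.

244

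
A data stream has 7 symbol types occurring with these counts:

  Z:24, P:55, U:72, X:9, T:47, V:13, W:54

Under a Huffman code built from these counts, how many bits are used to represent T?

Huffman merges, smallest pair first:
X(9) + V(13) → 22
22 + Z(24) → 46
46 + T(47) → 93
W(54) + P(55) → 109
U(72) + 93 → 165
109 + 165 → 274
The subtree containing T is merged 3 times, so code length = 3.

3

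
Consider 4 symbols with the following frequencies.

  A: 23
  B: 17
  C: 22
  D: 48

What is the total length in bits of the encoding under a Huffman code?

211

Merge the two smallest weights repeatedly:
merge B(17) and C(22): 39
merge A(23) and 39: 62
merge D(48) and 62: 110
The encoded length is the sum of every internal node's weight: 39 + 62 + 110 = 211 bits.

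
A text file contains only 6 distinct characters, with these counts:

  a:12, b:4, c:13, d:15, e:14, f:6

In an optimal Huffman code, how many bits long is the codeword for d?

2

Huffman merges, smallest pair first:
merge b(4) and f(6): 10
merge 10 and a(12): 22
merge c(13) and e(14): 27
merge d(15) and 22: 37
merge 27 and 37: 64
d's leaf is at depth 2, giving a 2-bit codeword.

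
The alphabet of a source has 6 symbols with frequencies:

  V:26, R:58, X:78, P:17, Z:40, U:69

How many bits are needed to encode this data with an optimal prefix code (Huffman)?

Build the Huffman tree bottom-up:
P(17) + V(26) → 43
Z(40) + 43 → 83
R(58) + U(69) → 127
X(78) + 83 → 161
127 + 161 → 288
Total encoded bits = sum of merged weights = 43 + 83 + 127 + 161 + 288 = 702.

702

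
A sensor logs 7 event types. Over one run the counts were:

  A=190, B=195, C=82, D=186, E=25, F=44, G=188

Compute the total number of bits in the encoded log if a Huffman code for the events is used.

2377

Merge the two smallest weights repeatedly:
E(25) + F(44) → 69
69 + C(82) → 151
151 + D(186) → 337
G(188) + A(190) → 378
B(195) + 337 → 532
378 + 532 → 910
Total encoded bits = sum of merged weights = 69 + 151 + 337 + 378 + 532 + 910 = 2377.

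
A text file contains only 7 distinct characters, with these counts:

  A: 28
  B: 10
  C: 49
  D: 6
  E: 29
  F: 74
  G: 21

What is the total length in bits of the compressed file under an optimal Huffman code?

Build the Huffman tree bottom-up:
merge D(6) and B(10): 16
merge 16 and G(21): 37
merge A(28) and E(29): 57
merge 37 and C(49): 86
merge 57 and F(74): 131
merge 86 and 131: 217
Each symbol's bit-cost is frequency × depth; summing gives 544 bits (equivalently 16 + 37 + 57 + 86 + 131 + 217).

544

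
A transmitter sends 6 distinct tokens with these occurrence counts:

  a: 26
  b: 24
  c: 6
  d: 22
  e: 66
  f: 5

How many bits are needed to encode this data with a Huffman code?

Greedily combine the two least-frequent nodes:
combine f(5), c(6) → 11
combine 11, d(22) → 33
combine b(24), a(26) → 50
combine 33, 50 → 83
combine e(66), 83 → 149
Each symbol's bit-cost is frequency × depth; summing gives 326 bits (equivalently 11 + 33 + 50 + 83 + 149).

326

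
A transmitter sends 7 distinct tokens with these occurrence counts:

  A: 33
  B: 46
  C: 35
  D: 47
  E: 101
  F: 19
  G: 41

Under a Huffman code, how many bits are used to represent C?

3

Build the tree from the bottom:
merge F(19) and A(33): 52
merge C(35) and G(41): 76
merge B(46) and D(47): 93
merge 52 and 76: 128
merge 93 and E(101): 194
merge 128 and 194: 322
C's leaf is at depth 3, giving a 3-bit codeword.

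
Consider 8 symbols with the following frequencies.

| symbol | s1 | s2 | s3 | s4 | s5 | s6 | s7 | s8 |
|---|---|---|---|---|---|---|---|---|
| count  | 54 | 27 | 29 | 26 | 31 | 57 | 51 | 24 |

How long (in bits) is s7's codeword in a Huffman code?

Build the tree from the bottom:
combine s8(24), s4(26) → 50
combine s2(27), s3(29) → 56
combine s5(31), 50 → 81
combine s7(51), s1(54) → 105
combine 56, s6(57) → 113
combine 81, 105 → 186
combine 113, 186 → 299
s7's leaf is at depth 3, giving a 3-bit codeword.

3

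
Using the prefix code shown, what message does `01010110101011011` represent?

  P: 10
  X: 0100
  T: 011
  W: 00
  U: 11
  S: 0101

STSTT

Read left to right; each codeword is recognised as soon as it completes (prefix code):
  0101→S | 011→T | 0101→S | 011→T | 011→T
Decoded message: STSTT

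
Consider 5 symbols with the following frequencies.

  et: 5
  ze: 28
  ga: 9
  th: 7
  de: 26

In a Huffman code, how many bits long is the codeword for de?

2

Build the tree from the bottom:
combine et(5), th(7) → 12
combine ga(9), 12 → 21
combine 21, de(26) → 47
combine ze(28), 47 → 75
de sits 2 levels below the root, so its codeword is 2 bits.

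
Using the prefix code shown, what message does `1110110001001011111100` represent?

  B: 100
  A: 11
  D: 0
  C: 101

Read left to right; each codeword is recognised as soon as it completes (prefix code):
  11→A | 101→C | 100→B | 0→D | 100→B | 101→C | 11→A | 11→A | 100→B
Decoded message: ACBDBCAAB

ACBDBCAAB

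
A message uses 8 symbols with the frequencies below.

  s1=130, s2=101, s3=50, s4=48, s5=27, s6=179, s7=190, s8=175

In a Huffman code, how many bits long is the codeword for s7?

Huffman merges, smallest pair first:
s5(27) + s4(48) → 75
s3(50) + 75 → 125
s2(101) + 125 → 226
s1(130) + s8(175) → 305
s6(179) + s7(190) → 369
226 + 305 → 531
369 + 531 → 900
The subtree containing s7 is merged 2 times, so code length = 2.

2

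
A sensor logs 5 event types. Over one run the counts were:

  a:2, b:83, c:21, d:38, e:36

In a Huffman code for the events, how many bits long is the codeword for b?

1

Huffman merges, smallest pair first:
combine a(2), c(21) → 23
combine 23, e(36) → 59
combine d(38), 59 → 97
combine b(83), 97 → 180
b is merged only at the final step, so code length = 1.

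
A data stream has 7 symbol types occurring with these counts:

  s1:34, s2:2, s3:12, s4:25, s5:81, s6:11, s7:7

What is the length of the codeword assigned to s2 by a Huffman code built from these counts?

Repeatedly merge the two smallest:
combine s2(2), s7(7) → 9
combine 9, s6(11) → 20
combine s3(12), 20 → 32
combine s4(25), 32 → 57
combine s1(34), 57 → 91
combine s5(81), 91 → 172
The subtree containing s2 is merged 6 times, so code length = 6.

6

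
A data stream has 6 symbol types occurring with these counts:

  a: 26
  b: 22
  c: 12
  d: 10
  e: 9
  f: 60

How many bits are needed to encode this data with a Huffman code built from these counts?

Greedily combine the two least-frequent nodes:
e(9) + d(10) → 19
c(12) + 19 → 31
b(22) + a(26) → 48
31 + 48 → 79
f(60) + 79 → 139
The encoded length is the sum of every internal node's weight: 19 + 31 + 48 + 79 + 139 = 316 bits.

316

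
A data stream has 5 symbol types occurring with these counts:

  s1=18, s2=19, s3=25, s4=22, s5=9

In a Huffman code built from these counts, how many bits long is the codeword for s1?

3

Build the tree from the bottom:
s5(9) + s1(18) → 27
s2(19) + s4(22) → 41
s3(25) + 27 → 52
41 + 52 → 93
The subtree containing s1 is merged 3 times, so code length = 3.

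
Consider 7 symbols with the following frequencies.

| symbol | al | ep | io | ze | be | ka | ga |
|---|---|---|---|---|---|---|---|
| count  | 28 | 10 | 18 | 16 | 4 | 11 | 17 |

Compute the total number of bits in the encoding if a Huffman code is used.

280

Build the Huffman tree bottom-up:
combine be(4), ep(10) → 14
combine ka(11), 14 → 25
combine ze(16), ga(17) → 33
combine io(18), 25 → 43
combine al(28), 33 → 61
combine 43, 61 → 104
Total encoded bits = sum of merged weights = 14 + 25 + 33 + 43 + 61 + 104 = 280.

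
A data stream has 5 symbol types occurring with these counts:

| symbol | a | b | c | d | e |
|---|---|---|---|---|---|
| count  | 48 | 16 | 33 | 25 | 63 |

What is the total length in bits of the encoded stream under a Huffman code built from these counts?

411

Greedily combine the two least-frequent nodes:
merge b(16) and d(25): 41
merge c(33) and 41: 74
merge a(48) and e(63): 111
merge 74 and 111: 185
Total encoded bits = sum of merged weights = 41 + 74 + 111 + 185 = 411.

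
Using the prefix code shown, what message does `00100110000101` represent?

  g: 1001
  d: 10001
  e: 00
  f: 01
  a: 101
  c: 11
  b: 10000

Read left to right; each codeword is recognised as soon as it completes (prefix code):
  00→e | 1001→g | 10000→b | 101→a
Decoded message: egba

egba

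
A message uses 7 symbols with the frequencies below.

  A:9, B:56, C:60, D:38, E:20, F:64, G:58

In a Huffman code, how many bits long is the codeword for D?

Repeatedly merge the two smallest:
A(9) + E(20) → 29
29 + D(38) → 67
B(56) + G(58) → 114
C(60) + F(64) → 124
67 + 114 → 181
124 + 181 → 305
D sits 3 levels below the root, so its codeword is 3 bits.

3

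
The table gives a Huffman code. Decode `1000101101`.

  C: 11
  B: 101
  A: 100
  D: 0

ADBB

Read left to right; each codeword is recognised as soon as it completes (prefix code):
  100→A | 0→D | 101→B | 101→B
Decoded message: ADBB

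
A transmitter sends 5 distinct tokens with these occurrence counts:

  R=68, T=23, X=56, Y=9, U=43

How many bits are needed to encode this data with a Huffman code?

430

Merge the two smallest weights repeatedly:
combine Y(9), T(23) → 32
combine 32, U(43) → 75
combine X(56), R(68) → 124
combine 75, 124 → 199
Total encoded bits = sum of merged weights = 32 + 75 + 124 + 199 = 430.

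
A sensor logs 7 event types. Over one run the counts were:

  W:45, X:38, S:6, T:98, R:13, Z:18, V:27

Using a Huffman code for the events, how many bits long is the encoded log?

Build the Huffman tree bottom-up:
merge S(6) and R(13): 19
merge Z(18) and 19: 37
merge V(27) and 37: 64
merge X(38) and W(45): 83
merge 64 and 83: 147
merge T(98) and 147: 245
Each symbol's bit-cost is frequency × depth; summing gives 595 bits (equivalently 19 + 37 + 64 + 83 + 147 + 245).

595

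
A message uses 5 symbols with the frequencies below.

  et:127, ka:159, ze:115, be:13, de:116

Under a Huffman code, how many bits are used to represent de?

Huffman merges, smallest pair first:
be(13) + ze(115) → 128
de(116) + et(127) → 243
128 + ka(159) → 287
243 + 287 → 530
de sits 2 levels below the root, so its codeword is 2 bits.

2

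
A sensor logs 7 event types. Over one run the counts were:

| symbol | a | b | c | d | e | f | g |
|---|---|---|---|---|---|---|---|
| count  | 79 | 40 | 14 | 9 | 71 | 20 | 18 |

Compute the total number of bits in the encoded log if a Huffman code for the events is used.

Merge the two smallest weights repeatedly:
merge d(9) and c(14): 23
merge g(18) and f(20): 38
merge 23 and 38: 61
merge b(40) and 61: 101
merge e(71) and a(79): 150
merge 101 and 150: 251
Total encoded bits = sum of merged weights = 23 + 38 + 61 + 101 + 150 + 251 = 624.

624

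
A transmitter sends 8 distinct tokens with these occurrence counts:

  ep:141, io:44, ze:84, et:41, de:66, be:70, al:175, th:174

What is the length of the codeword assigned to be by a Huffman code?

Repeatedly merge the two smallest:
et(41) + io(44) → 85
de(66) + be(70) → 136
ze(84) + 85 → 169
136 + ep(141) → 277
169 + th(174) → 343
al(175) + 277 → 452
343 + 452 → 795
The subtree containing be is merged 4 times, so code length = 4.

4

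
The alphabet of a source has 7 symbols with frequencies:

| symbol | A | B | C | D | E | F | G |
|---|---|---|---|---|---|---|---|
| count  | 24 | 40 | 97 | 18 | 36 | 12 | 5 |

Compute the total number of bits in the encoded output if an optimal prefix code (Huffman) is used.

554

Build the Huffman tree bottom-up:
merge G(5) and F(12): 17
merge 17 and D(18): 35
merge A(24) and 35: 59
merge E(36) and B(40): 76
merge 59 and 76: 135
merge C(97) and 135: 232
Total encoded bits = sum of merged weights = 17 + 35 + 59 + 76 + 135 + 232 = 554.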